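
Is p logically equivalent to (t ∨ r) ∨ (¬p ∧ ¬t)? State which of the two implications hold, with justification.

[⇒] This fails. Under p = T, t = F, r = F, the left side is true but the right side is false.

[⇐] This fails. Under p = F, t = F, r = F, the left side is false but the right side is true.

Neither direction holds.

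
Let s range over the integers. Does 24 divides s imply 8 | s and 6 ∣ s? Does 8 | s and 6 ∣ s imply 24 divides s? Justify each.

(→) If 24 ∣ s, write s = 24q. Since 24 = 3·8, s = 8·(3q), so 8 ∣ s; and since 24 = 4·6, s = 6·(4q), so 6 ∣ s.

(←) Suppose 8 ∣ s and 6 ∣ s. Any common multiple of 8 and 6 is a multiple of their lcm; here lcm(8, 6) = 8·6/gcd(8, 6) = 48/2 = 24, so 24 ∣ s.

Both directions hold; the statement is true.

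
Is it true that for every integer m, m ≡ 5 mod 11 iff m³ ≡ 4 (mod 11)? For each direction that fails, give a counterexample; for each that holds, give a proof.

Equivalent; both directions hold.

(⟸) For the converse, argue contrapositively. If m ≢ 5 (mod 11), then m is congruent to one of 0, 1, 2, 3, 4, 6, 7, 8, 9, 10 modulo 11, and these give m³ ≡ 0, 1, 8, 5, 9, 7, 2, 6, 3, 10 respectively — never 4.

(⟹) Suppose m ≡ 5 mod 11. Write m = 11j + 5. Then (11j + 5)³ = 1331j³ + 1815j² + 825j + 125 = 11(121j³ + 165j² + 75j + 11) + 4, so m³ ≡ 4 (mod 11).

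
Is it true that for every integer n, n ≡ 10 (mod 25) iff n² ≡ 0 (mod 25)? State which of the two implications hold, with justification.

(→) Suppose n ≡ 10 (mod 25). Write n = 25j + 10. Then (25j + 10)² = 625j² + 500j + 100 = 25(25j² + 20j + 4) + 0, so n² ≡ 0 (mod 25).

(←) This fails: take n = 0. Then 0² = 0 ≡ 0 (mod 25), yet 0 ≡ 0 (mod 25), not 10.

(⇒) holds; (⇐) fails.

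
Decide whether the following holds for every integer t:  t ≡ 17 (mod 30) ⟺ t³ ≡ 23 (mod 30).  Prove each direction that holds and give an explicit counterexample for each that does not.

Both directions hold; the statement is true.

(⇒) Suppose t ≡ 17 (mod 30). Write t = 30j + 17. Then (30j + 17)³ = 27000j³ + 45900j² + 26010j + 4913 = 30(900j³ + 1530j² + 867j + 163) + 23, so t³ ≡ 23 (mod 30).

(⇐) Conversely, suppose t³ ≡ 23 (mod 30). The only residue r in {0, …, 29} with r³ ≡ 23 (mod 30) is r = 17, so t ≡ 17 (mod 30).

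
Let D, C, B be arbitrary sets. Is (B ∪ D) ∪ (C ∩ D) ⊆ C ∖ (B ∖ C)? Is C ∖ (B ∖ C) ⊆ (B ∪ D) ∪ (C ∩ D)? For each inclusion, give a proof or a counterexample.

(⊆) This inclusion fails. Take D = {1}, C = ∅, B = ∅; then 1 ∈ (B ∪ D) ∪ (C ∩ D) but 1 ∉ C ∖ (B ∖ C).

(⊇) This inclusion fails. Take D = ∅, C = {1}, B = ∅; then 1 ∈ C ∖ (B ∖ C) but 1 ∉ (B ∪ D) ∪ (C ∩ D).

(⊆) fails and (⊇) fails.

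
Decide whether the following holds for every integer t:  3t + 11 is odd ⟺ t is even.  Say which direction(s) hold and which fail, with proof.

(→) Suppose 3t + 11 is odd. Since 3 is odd, 3t and t have the same parity, so 3t + 11 ≡ t + 11 (mod 2). As 11 is odd, 3t + 11 is odd exactly when t is even. Thus t is even.

(←) Conversely, suppose t is even; write t = 2j. Then 3t + 11 = 3·(2j) + 11 = 2·3j + 11, which is odd.

Equivalent; both directions hold.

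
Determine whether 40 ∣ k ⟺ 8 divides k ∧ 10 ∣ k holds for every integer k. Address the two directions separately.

Forward direction. If 40 ∣ k, write k = 40q. Since 40 = 5·8, k = 8·(5q), so 8 ∣ k; and since 40 = 4·10, k = 10·(4q), so 10 ∣ k.

Converse. Suppose 8 ∣ k and 10 ∣ k. Any common multiple of 8 and 10 is a multiple of their lcm; here lcm(8, 10) = 8·10/gcd(8, 10) = 80/2 = 40, so 40 ∣ k.

Both directions hold; the statement is true.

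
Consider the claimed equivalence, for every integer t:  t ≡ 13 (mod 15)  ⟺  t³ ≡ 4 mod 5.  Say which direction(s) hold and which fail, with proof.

(⇒) This fails: take t = 13. Then 13 ≡ 13 (mod 15), but 13³ = 2197 ≡ 2 (mod 5), not 4.

(⇐) This fails: take t = 4. Then 4³ = 64 ≡ 4 (mod 5), yet 4 ≡ 4 (mod 15), not 13.

(⇒) fails and (⇐) fails.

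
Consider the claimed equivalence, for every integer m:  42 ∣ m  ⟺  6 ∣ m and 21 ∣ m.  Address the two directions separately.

Both implications hold.

[⇒] If 42 ∣ m, write m = 42q. Since 42 = 7·6, m = 6·(7q), so 6 ∣ m; and since 42 = 2·21, m = 21·(2q), so 21 ∣ m.

[⇐] Suppose 6 ∣ m and 21 ∣ m. Any common multiple of 6 and 21 is a multiple of their lcm; here lcm(6, 21) = 6·21/gcd(6, 21) = 126/3 = 42, so 42 ∣ m.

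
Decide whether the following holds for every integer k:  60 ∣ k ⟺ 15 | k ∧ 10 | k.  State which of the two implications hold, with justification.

(⇒) holds; (⇐) fails.

(→) If 60 ∣ k, write k = 60q. Since 60 = 4·15, k = 15·(4q), so 15 ∣ k; and since 60 = 6·10, k = 10·(6q), so 10 ∣ k.

(←) This fails: take k = 30. Both 15 ∣ 30 and 10 ∣ 30, yet 30 is not a multiple of 60 (since 30 = 0·60 + 30), so 60 ∤ 30.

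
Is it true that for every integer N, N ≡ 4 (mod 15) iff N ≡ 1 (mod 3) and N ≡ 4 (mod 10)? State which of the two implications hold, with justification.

Only the converse holds.

Forward direction. This fails: N = 19 gives 19 ≡ 4 (mod 15) but 19 ≡ 9 (mod 10), so the conjunction on the right does not hold.

Converse. If N ≡ 1 (mod 3) and N ≡ 4 (mod 10), then by the Chinese remainder theorem N ≡ 4 (mod 30). Since 4 ≡ 4 (mod 15) and 15 ∣ 30, we get N ≡ 4 (mod 15).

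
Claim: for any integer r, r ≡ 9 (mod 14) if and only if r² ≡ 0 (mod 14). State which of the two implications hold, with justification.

(⟹) This fails: take r = 9. Then 9 ≡ 9 (mod 14), but 9² = 81 ≡ 11 (mod 14), not 0.

(⟸) This fails: take r = 0. Then 0² = 0 ≡ 0 (mod 14), yet 0 ≡ 0 (mod 14), not 9.

Neither direction holds.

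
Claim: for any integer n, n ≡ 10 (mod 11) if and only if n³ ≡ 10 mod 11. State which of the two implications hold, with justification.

(⇒) Suppose n ≡ 10 (mod 11). Write n = 11j + 10. Then (11j + 10)³ = 1331j³ + 3630j² + 3300j + 1000 = 11(121j³ + 330j² + 300j + 90) + 10, so n³ ≡ 10 (mod 11).

(⇐) For the converse, argue contrapositively. If n ≢ 10 (mod 11), then n is congruent to one of 0, 1, 2, 3, 4, 5, 6, 7, 8, 9 modulo 11, and these give n³ ≡ 0, 1, 8, 5, 9, 4, 7, 2, 6, 3 respectively — never 10.

Both implications hold.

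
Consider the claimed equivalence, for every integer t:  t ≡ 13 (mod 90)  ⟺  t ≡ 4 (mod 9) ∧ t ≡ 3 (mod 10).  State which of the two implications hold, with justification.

Equivalent; both directions hold.

(⟹) Suppose t ≡ 13 (mod 90); write t = 90j + 13. Since 9 ∣ 90, reducing mod 9 gives t ≡ 13 ≡ 4 (mod 9); since 10 ∣ 90, reducing mod 10 gives t ≡ 13 ≡ 3 (mod 10).

(⟸) Conversely, if t ≡ 4 (mod 9) and t ≡ 3 (mod 10), then by the Chinese remainder theorem t ≡ 13 (mod 90). This is exactly t ≡ 13 (mod 90).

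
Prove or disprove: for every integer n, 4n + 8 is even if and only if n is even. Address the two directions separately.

[⇒] This fails: take n = 3. Then 4n + 8 = 20, which is even, yet n = 3 is odd, not even.

[⇐] Suppose n is even. Since 4 is even, 4n is even for every n, so 4n + 8 has the same parity as 8, which is even. Hence 4n + 8 is even.

(⇒) fails; (⇐) holds.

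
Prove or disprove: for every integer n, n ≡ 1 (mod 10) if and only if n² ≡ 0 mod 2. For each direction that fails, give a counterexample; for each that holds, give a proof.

[⇒] This fails: take n = 1. Then 1 ≡ 1 (mod 10), but 1² = 1 ≡ 1 (mod 2), not 0.

[⇐] This fails: take n = 0. Then 0² = 0 ≡ 0 (mod 2), yet 0 ≡ 0 (mod 10), not 1.

Neither direction holds.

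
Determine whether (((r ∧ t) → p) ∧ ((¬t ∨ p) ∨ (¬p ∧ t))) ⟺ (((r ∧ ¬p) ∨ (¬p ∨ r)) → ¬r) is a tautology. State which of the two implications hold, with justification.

The forward direction fails; the converse holds.

(→) This fails. Under p = F, r = T, t = F, the left side is true but the right side is false.

(←) Assume the antecedent. If p is true, the consequent reduces to true regardless of the other variables. If p is false, the antecedent forces (p = F, r = F, t = F) or (p = F, r = F, t = T), and the consequent holds there. Either way the consequent holds.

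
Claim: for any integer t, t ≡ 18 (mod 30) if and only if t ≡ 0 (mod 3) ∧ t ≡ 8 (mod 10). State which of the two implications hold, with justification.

[⇒] Suppose t ≡ 18 (mod 30); write t = 30j + 18. Since 3 ∣ 30, reducing mod 3 gives t ≡ 18 ≡ 0 (mod 3); since 10 ∣ 30, reducing mod 10 gives t ≡ 18 ≡ 8 (mod 10).

[⇐] Conversely, if t ≡ 0 (mod 3) and t ≡ 8 (mod 10), then by the Chinese remainder theorem t ≡ 18 (mod 30). This is exactly t ≡ 18 (mod 30).

Both directions hold; the statement is true.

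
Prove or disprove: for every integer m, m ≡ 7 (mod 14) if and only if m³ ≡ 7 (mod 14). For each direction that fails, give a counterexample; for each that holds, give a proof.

Equivalent; both directions hold.

(⟹) Suppose m ≡ 7 (mod 14). Write m = 14j + 7. Then (14j + 7)³ = 2744j³ + 4116j² + 2058j + 343 = 14(196j³ + 294j² + 147j + 24) + 7, so m³ ≡ 7 (mod 14).

(⟸) Conversely, suppose m³ ≡ 7 (mod 14). The only residue r in {0, …, 13} with r³ ≡ 7 (mod 14) is r = 7, so m ≡ 7 (mod 14).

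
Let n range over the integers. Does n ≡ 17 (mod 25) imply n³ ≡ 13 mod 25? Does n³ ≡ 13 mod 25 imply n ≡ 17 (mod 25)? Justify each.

[⇒] Suppose n ≡ 17 (mod 25). Write n = 25j + 17. Then (25j + 17)³ = 15625j³ + 31875j² + 21675j + 4913 = 25(625j³ + 1275j² + 867j + 196) + 13, so n³ ≡ 13 (mod 25).

[⇐] Conversely, suppose n³ ≡ 13 (mod 25). The only residue r in {0, …, 24} with r³ ≡ 13 (mod 25) is r = 17, so n ≡ 17 (mod 25).

Both implications hold.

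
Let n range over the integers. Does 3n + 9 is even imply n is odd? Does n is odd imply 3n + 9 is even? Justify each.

Both directions hold; the statement is true.

[⇒] Suppose 3n + 9 is even. Since 3 is odd, 3n and n have the same parity, so 3n + 9 ≡ n + 9 (mod 2). As 9 is odd, 3n + 9 is even exactly when n is odd. Thus n is odd.

[⇐] Conversely, suppose n is odd; write n = 2j + 1. Then 3n + 9 = 3·(2j + 1) + 9 = 2·3j + 12, which is even.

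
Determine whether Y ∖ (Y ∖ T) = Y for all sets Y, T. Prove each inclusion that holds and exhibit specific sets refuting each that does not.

Only the forward inclusion holds.

Reverse inclusion. This inclusion fails. Take Y = {1}, T = ∅; then 1 ∈ Y but 1 ∉ Y ∖ (Y ∖ T).

Forward inclusion. Let x ∈ Y ∖ (Y ∖ T). Then x ∈ Y ∩ T, from which x ∈ Y.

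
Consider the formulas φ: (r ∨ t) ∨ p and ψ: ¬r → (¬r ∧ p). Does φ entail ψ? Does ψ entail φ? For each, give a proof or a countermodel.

The forward direction fails; the converse holds.

Forward direction. This fails. Under t = T, p = F, r = F, the left side is true but the right side is false.

Converse. Assume the antecedent. If p is true, (r ∨ t) ∨ p reduces to true regardless of the other variables. If p is false, the antecedent forces (t = F, p = F, r = T) or (t = T, p = F, r = T), and (r ∨ t) ∨ p holds there. Either way (r ∨ t) ∨ p holds.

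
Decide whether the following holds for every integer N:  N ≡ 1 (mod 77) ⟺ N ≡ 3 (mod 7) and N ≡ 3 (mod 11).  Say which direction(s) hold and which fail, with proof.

Forward direction. This fails: N = 1 gives 1 ≡ 1 (mod 77) but 1 ≡ 1 (mod 7), so the conjunction on the right does not hold.

Converse. This fails: N = 3 satisfies both congruences on the right (3 ≡ 3 mod 7 and 3 ≡ 3 mod 11) yet 3 ≡ 3 (mod 77), not 1.

Neither direction holds.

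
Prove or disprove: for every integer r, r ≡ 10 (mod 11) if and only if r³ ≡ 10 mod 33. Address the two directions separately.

Only the converse holds.

(→) This fails: take r = 21. Then 21 ≡ 10 (mod 11), but 21³ = 9261 ≡ 21 (mod 33), not 10.

(←) Conversely, the residues r modulo 33 with r³ ≡ 10 (mod 33) are exactly {10}, and each is ≡ 10 (mod 11).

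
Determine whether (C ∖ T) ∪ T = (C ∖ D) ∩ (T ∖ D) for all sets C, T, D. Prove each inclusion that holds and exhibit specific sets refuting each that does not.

(⊆) fails; (⊇) holds.

(⟹) This inclusion fails. Take C = {1}, T = ∅, D = ∅; then 1 ∈ (C ∖ T) ∪ T but 1 ∉ (C ∖ D) ∩ (T ∖ D).

(⟸) Let x ∈ (C ∖ D) ∩ (T ∖ D). Then x ∈ C ∩ T and x ∉ D, from which x ∈ (C ∖ T) ∪ T.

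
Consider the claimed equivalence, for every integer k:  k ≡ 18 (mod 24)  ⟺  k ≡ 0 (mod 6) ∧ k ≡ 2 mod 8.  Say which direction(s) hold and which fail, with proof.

(→) Suppose k ≡ 18 (mod 24); write k = 24j + 18. Since 6 ∣ 24, reducing mod 6 gives k ≡ 18 ≡ 0 (mod 6); since 8 ∣ 24, reducing mod 8 gives k ≡ 18 ≡ 2 (mod 8).

(←) Conversely, if k ≡ 0 (mod 6) and k ≡ 2 (mod 8), then by the Chinese remainder theorem k ≡ 18 (mod 24). This is exactly k ≡ 18 (mod 24).

Both directions hold.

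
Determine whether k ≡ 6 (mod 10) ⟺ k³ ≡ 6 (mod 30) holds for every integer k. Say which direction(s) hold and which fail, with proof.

(⇒) This fails: take k = 16. Then 16 ≡ 6 (mod 10), but 16³ = 4096 ≡ 16 (mod 30), not 6.

(⇐) Conversely, the residues r modulo 30 with r³ ≡ 6 (mod 30) are exactly {6}, and each is ≡ 6 (mod 10).

(⇒) fails; (⇐) holds.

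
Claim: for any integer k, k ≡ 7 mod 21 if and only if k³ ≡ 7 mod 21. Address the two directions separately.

Equivalent; both directions hold.

(⟸) Suppose k³ ≡ 7 (mod 21). The only residue r in {0, …, 20} with r³ ≡ 7 (mod 21) is r = 7, so k ≡ 7 (mod 21).

(⟹) Suppose k ≡ 7 mod 21. Write k = 21j + 7. Then (21j + 7)³ = 9261j³ + 9261j² + 3087j + 343 = 21(441j³ + 441j² + 147j + 16) + 7, so k³ ≡ 7 (mod 21).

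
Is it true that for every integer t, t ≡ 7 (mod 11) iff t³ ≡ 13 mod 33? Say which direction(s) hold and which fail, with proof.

(⇒) fails; (⇐) holds.

(←) The residues r modulo 33 with r³ ≡ 13 (mod 33) are exactly {7}, and each is ≡ 7 (mod 11).

(→) This fails: take t = 18. Then 18 ≡ 7 (mod 11), but 18³ = 5832 ≡ 24 (mod 33), not 13.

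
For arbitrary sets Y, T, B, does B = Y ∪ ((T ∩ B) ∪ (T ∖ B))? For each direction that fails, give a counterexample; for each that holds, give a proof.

Both inclusions fail.

(⟹) This inclusion fails. Take Y = ∅, T = ∅, B = {1}; then 1 ∈ B but 1 ∉ Y ∪ ((T ∩ B) ∪ (T ∖ B)).

(⟸) This inclusion fails. Take Y = {1}, T = ∅, B = ∅; then 1 ∈ Y ∪ ((T ∩ B) ∪ (T ∖ B)) but 1 ∉ B.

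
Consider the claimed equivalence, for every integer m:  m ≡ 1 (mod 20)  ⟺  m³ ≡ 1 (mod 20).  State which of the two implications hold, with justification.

[⇒] Suppose m ≡ 1 (mod 20). Write m = 20j + 1. Then (20j + 1)³ = 8000j³ + 1200j² + 60j + 1 = 20(400j³ + 60j² + 3j) + 1, so m³ ≡ 1 (mod 20).

[⇐] Conversely, suppose m³ ≡ 1 (mod 20). The only residue r in {0, …, 19} with r³ ≡ 1 (mod 20) is r = 1, so m ≡ 1 (mod 20).

Equivalent; both directions hold.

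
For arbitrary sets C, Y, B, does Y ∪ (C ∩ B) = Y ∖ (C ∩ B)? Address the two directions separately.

The sets are not equal: only the reverse inclusion holds.

(⟸) Let x ∈ Y ∖ (C ∩ B). Then either x ∈ Y and x ∉ C, B; or x ∈ C ∩ Y and x ∉ B; or x ∈ Y ∩ B and x ∉ C. In each case x ∈ Y ∪ (C ∩ B), so Y ∖ (C ∩ B) ⊆ Y ∪ (C ∩ B).

(⟹) This inclusion fails. Take C = {1}, Y = ∅, B = {1}; then 1 ∈ Y ∪ (C ∩ B) but 1 ∉ Y ∖ (C ∩ B).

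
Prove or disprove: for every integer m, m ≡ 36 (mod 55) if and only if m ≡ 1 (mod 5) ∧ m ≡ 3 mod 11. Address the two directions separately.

Both implications hold.

(←) If m ≡ 1 (mod 5) and m ≡ 3 (mod 11), then by the Chinese remainder theorem m ≡ 36 (mod 55). This is exactly m ≡ 36 (mod 55).

(→) Suppose m ≡ 36 (mod 55); write m = 55j + 36. Since 5 ∣ 55, reducing mod 5 gives m ≡ 36 ≡ 1 (mod 5); since 11 ∣ 55, reducing mod 11 gives m ≡ 36 ≡ 3 (mod 11).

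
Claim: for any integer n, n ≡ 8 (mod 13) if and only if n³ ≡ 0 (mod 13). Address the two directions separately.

(⇒) This fails: take n = 8. Then 8 ≡ 8 (mod 13), but 8³ = 512 ≡ 5 (mod 13), not 0.

(⇐) This fails: take n = 0. Then 0³ = 0 ≡ 0 (mod 13), yet 0 ≡ 0 (mod 13), not 8.

(⇒) fails and (⇐) fails.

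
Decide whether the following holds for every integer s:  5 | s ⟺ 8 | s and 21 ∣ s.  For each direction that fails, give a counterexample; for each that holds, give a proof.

(⇒) This fails: take s = 5. Certainly 5 ∣ 5, but 8 ∤ 5.

(⇐) This fails: take s = 168. Both 8 ∣ 168 and 21 ∣ 168, yet 168 is not a multiple of 5 (since 168 = 33·5 + 3), so 5 ∤ 168.

Neither implication holds.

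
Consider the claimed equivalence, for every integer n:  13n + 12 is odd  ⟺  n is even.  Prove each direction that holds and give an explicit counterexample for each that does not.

Both directions fail.

(⟹) This fails: n = 1 gives 13n + 12 = 25, which is odd, but 1 is odd, not even.

(⟸) This also fails: n = 6 is even, but 13n + 12 = 90 is even, not odd.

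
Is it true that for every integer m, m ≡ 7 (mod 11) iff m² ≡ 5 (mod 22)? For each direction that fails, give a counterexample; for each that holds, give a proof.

(⇒) fails and (⇐) fails.

Forward direction. This fails: take m = 18. Then 18 ≡ 7 (mod 11), but 18² = 324 ≡ 16 (mod 22), not 5.

Converse. This fails: take m = 15. Then 15² = 225 ≡ 5 (mod 22), yet 15 ≡ 4 (mod 11), not 7.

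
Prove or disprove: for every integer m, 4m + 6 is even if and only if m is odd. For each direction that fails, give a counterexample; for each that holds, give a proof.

(⇒) This fails: take m = 4. Then 4m + 6 = 22, which is even, yet m = 4 is even, not odd.

(⇐) Suppose m is odd. Since 4 is even, 4m is even for every m, so 4m + 6 has the same parity as 6, which is even. Hence 4m + 6 is even.

The forward direction fails; the converse holds.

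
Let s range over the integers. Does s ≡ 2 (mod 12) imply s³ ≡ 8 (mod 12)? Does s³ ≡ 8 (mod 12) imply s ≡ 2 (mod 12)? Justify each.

Only the forward implication holds.

Forward direction. Suppose s ≡ 2 (mod 12). Write s = 12j + 2. Then (12j + 2)³ = 1728j³ + 864j² + 144j + 8 = 12(144j³ + 72j² + 12j) + 8, so s³ ≡ 8 (mod 12).

Converse. This fails: take s = 8. Then 8³ = 512 ≡ 8 (mod 12), yet 8 ≡ 8 (mod 12), not 2.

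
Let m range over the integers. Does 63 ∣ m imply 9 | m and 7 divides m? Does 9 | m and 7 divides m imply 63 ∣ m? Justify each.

Both directions hold.

[⇒] If 63 ∣ m, write m = 63q. Since 63 = 7·9, m = 9·(7q), so 9 ∣ m; and since 63 = 9·7, m = 7·(9q), so 7 ∣ m.

[⇐] Suppose 9 ∣ m and 7 ∣ m. Any common multiple of 9 and 7 is a multiple of their lcm; here gcd(9, 7) = 1, so lcm(9, 7) = 9·7 = 63, so 63 ∣ m.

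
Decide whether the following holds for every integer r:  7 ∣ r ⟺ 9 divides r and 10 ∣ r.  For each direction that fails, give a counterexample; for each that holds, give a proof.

Forward direction. This fails: take r = 7. Certainly 7 ∣ 7, but 9 ∤ 7.

Converse. This fails: take r = 90. Both 9 ∣ 90 and 10 ∣ 90, yet 90 is not a multiple of 7 (since 90 = 12·7 + 6), so 7 ∤ 90.

Both directions fail.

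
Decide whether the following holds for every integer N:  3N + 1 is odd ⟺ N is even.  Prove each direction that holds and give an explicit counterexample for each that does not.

Both directions hold; the statement is true.

(⟹) Suppose 3N + 1 is odd. Since 3 is odd, 3N and N have the same parity, so 3N + 1 ≡ N + 1 (mod 2). As 1 is odd, 3N + 1 is odd exactly when N is even. Thus N is even.

(⟸) Conversely, suppose N is even; write N = 2j. Then 3N + 1 = 3·(2j) + 1 = 2·3j + 1, which is odd.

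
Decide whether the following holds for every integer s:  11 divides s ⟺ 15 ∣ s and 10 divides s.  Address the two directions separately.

Neither direction holds.

(→) This fails: take s = 11. Certainly 11 ∣ 11, but 15 ∤ 11.

(←) This fails: take s = 30. Both 15 ∣ 30 and 10 ∣ 30, yet 30 is not a multiple of 11 (since 30 = 2·11 + 8), so 11 ∤ 30.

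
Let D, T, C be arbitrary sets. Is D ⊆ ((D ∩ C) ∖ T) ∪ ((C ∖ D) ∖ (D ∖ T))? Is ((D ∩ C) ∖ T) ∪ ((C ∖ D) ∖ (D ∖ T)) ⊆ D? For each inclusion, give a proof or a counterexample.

(⊆) This inclusion fails. Take D = {1}, T = ∅, C = ∅; then 1 ∈ D but 1 ∉ ((D ∩ C) ∖ T) ∪ ((C ∖ D) ∖ (D ∖ T)).

(⊇) This inclusion fails. Take D = ∅, T = ∅, C = {1}; then 1 ∈ ((D ∩ C) ∖ T) ∪ ((C ∖ D) ∖ (D ∖ T)) but 1 ∉ D.

(⊆) fails and (⊇) fails.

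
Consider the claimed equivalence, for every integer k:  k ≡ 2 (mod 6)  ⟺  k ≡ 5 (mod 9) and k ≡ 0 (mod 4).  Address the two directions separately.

Only the converse holds.

(⟹) This fails: k = 2 gives 2 ≡ 2 (mod 6) but 2 ≡ 2 (mod 9), so the conjunction on the right does not hold.

(⟸) Conversely, if k ≡ 5 (mod 9) and k ≡ 0 (mod 4), then by the Chinese remainder theorem k ≡ 32 (mod 36). Since 32 ≡ 2 (mod 6) and 6 ∣ 36, we get k ≡ 2 (mod 6).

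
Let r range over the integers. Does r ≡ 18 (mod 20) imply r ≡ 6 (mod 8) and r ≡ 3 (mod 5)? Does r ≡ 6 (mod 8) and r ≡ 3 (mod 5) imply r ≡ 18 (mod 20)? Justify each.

(⇒) fails; (⇐) holds.

[⇐] If r ≡ 6 (mod 8) and r ≡ 3 (mod 5), then by the Chinese remainder theorem r ≡ 38 (mod 40). Since 38 ≡ 18 (mod 20) and 20 ∣ 40, we get r ≡ 18 (mod 20).

[⇒] This fails: r = 18 gives 18 ≡ 18 (mod 20) but 18 ≡ 2 (mod 8), so the conjunction on the right does not hold.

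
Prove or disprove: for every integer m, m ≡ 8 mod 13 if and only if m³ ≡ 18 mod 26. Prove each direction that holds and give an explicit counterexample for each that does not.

(⇒) This fails: take m = 21. Then 21 ≡ 8 (mod 13), but 21³ = 9261 ≡ 5 (mod 26), not 18.

(⇐) This fails: take m = 20. Then 20³ = 8000 ≡ 18 (mod 26), yet 20 ≡ 7 (mod 13), not 8.

(⇒) fails and (⇐) fails.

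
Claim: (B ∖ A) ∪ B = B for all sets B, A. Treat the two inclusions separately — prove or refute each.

Forward inclusion. Let x ∈ (B ∖ A) ∪ B. Then either x ∈ B and x ∉ A; or x ∈ B ∩ A. In each case x ∈ B, so (B ∖ A) ∪ B ⊆ B.

Reverse inclusion. Let x ∈ B. Then either x ∈ B and x ∉ A; or x ∈ B ∩ A. In each case x ∈ (B ∖ A) ∪ B, so B ⊆ (B ∖ A) ∪ B.

Both inclusions hold.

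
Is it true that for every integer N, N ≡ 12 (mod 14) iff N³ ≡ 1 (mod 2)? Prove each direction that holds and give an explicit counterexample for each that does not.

Neither direction holds.

(⟹) This fails: take N = 12. Then 12 ≡ 12 (mod 14), but 12³ = 1728 ≡ 0 (mod 2), not 1.

(⟸) This fails: take N = 1. Then 1³ = 1 ≡ 1 (mod 2), yet 1 ≡ 1 (mod 14), not 12.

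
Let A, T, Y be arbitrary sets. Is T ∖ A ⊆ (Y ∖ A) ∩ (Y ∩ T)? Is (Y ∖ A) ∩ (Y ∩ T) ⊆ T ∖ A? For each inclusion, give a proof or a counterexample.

(⊆) fails; (⊇) holds.

Forward inclusion. This inclusion fails. Take A = ∅, T = {1}, Y = ∅; then 1 ∈ T ∖ A but 1 ∉ (Y ∖ A) ∩ (Y ∩ T).

Reverse inclusion. Let x ∈ (Y ∖ A) ∩ (Y ∩ T). Then x ∈ T ∩ Y and x ∉ A, from which x ∈ T ∖ A.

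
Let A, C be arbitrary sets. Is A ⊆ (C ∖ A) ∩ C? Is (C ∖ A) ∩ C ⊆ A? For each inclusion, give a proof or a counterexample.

Neither inclusion holds.

Forward inclusion. This inclusion fails. Take A = {1}, C = ∅; then 1 ∈ A but 1 ∉ (C ∖ A) ∩ C.

Reverse inclusion. This inclusion fails. Take A = ∅, C = {1}; then 1 ∈ (C ∖ A) ∩ C but 1 ∉ A.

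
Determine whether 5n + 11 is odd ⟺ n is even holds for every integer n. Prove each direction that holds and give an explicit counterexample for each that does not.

Both directions hold.

[⇐] Suppose n is even; write n = 2j. Then 5n + 11 = 5·(2j) + 11 = 2·5j + 11, which is odd.

[⇒] Suppose 5n + 11 is odd. Since 5 is odd, 5n and n have the same parity, so 5n + 11 ≡ n + 11 (mod 2). As 11 is odd, 5n + 11 is odd exactly when n is even. Thus n is even.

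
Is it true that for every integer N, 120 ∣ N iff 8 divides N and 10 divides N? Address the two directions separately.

Forward direction. If 120 ∣ N, write N = 120q. Since 120 = 15·8, N = 8·(15q), so 8 ∣ N; and since 120 = 12·10, N = 10·(12q), so 10 ∣ N.

Converse. This fails: take N = 40. Both 8 ∣ 40 and 10 ∣ 40, yet 40 is not a multiple of 120 (since 40 = 0·120 + 40), so 120 ∤ 40.

Not equivalent: only (⇒) holds.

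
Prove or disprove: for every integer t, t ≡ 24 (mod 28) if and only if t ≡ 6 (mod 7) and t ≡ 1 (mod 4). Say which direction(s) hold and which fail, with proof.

Neither implication holds.

(→) This fails: t = 24 gives 24 ≡ 24 (mod 28) but 24 ≡ 3 (mod 7), so the conjunction on the right does not hold.

(←) This fails: t = 13 satisfies both congruences on the right (13 ≡ 6 mod 7 and 13 ≡ 1 mod 4) yet 13 ≡ 13 (mod 28), not 24.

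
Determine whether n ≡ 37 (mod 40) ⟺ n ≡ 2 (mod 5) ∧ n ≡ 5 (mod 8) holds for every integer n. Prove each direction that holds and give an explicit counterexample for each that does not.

Equivalent; both directions hold.

(→) Suppose n ≡ 37 (mod 40); write n = 40j + 37. Since 5 ∣ 40, reducing mod 5 gives n ≡ 37 ≡ 2 (mod 5); since 8 ∣ 40, reducing mod 8 gives n ≡ 37 ≡ 5 (mod 8).

(←) Conversely, if n ≡ 2 (mod 5) and n ≡ 5 (mod 8), then by the Chinese remainder theorem n ≡ 37 (mod 40). This is exactly n ≡ 37 (mod 40).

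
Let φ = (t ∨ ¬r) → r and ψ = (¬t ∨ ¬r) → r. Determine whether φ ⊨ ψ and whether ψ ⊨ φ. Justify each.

Converse. Assume the antecedent. If r is true, (t ∨ ¬r) → r reduces to true regardless of the other variables. If r is false, the antecedent cannot hold. Either way (t ∨ ¬r) → r holds.

Forward direction. Assume the antecedent. If r is true, (¬t ∨ ¬r) → r reduces to true regardless of the other variables. If r is false, the antecedent cannot hold. Either way (¬t ∨ ¬r) → r holds.

Both directions hold; the statement is true.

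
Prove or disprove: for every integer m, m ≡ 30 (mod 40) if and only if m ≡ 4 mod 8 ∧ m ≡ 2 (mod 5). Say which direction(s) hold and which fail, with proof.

(⇒) This fails: m = 30 gives 30 ≡ 30 (mod 40) but 30 ≡ 6 (mod 8), so the conjunction on the right does not hold.

(⇐) This fails: m = 12 satisfies both congruences on the right (12 ≡ 4 mod 8 and 12 ≡ 2 mod 5) yet 12 ≡ 12 (mod 40), not 30.

Both directions fail.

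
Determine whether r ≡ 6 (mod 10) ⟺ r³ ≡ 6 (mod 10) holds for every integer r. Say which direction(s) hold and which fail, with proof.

Both directions hold.

Converse. Suppose r³ ≡ 6 (mod 10). The only residue r in {0, …, 9} with r³ ≡ 6 (mod 10) is r = 6, so r ≡ 6 (mod 10).

Forward direction. Suppose r ≡ 6 (mod 10). Write r = 10j + 6. Then (10j + 6)³ = 1000j³ + 1800j² + 1080j + 216 = 10(100j³ + 180j² + 108j + 21) + 6, so r³ ≡ 6 (mod 10).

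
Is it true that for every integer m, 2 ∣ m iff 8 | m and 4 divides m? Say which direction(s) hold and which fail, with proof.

Forward direction. This fails: take m = 2. Certainly 2 ∣ 2, but 8 ∤ 2.

Converse. Suppose 8 ∣ m and 4 ∣ m. Any common multiple of 8 and 4 is a multiple of their lcm; here lcm(8, 4) = 8·4/gcd(8, 4) = 32/4 = 8, so 8 ∣ m. Since 2 ∣ 8, it follows that 2 ∣ m.

(⇒) fails; (⇐) holds.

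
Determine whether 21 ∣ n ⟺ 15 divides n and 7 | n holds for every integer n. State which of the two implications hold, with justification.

(→) This fails: take n = 21. Certainly 21 ∣ 21, but 15 ∤ 21.

(←) Suppose 15 ∣ n and 7 ∣ n. Any common multiple of 15 and 7 is a multiple of their lcm; here gcd(15, 7) = 1, so lcm(15, 7) = 15·7 = 105, so 105 ∣ n. Since 21 ∣ 105, it follows that 21 ∣ n.

Only the reverse direction holds.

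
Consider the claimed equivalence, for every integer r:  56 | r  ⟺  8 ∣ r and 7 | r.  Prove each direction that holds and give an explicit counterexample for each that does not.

Equivalent; both directions hold.

[⇒] If 56 ∣ r, write r = 56q. Since 56 = 7·8, r = 8·(7q), so 8 ∣ r; and since 56 = 8·7, r = 7·(8q), so 7 ∣ r.

[⇐] Suppose 8 ∣ r and 7 ∣ r. Any common multiple of 8 and 7 is a multiple of their lcm; here gcd(8, 7) = 1, so lcm(8, 7) = 8·7 = 56, so 56 ∣ r.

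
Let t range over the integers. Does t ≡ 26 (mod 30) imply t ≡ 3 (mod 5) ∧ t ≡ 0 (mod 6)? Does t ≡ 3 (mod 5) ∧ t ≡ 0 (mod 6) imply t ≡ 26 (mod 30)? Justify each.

[⇒] This fails: t = 26 gives 26 ≡ 26 (mod 30) but 26 ≡ 1 (mod 5), so the conjunction on the right does not hold.

[⇐] This fails: t = 18 satisfies both congruences on the right (18 ≡ 3 mod 5 and 18 ≡ 0 mod 6) yet 18 ≡ 18 (mod 30), not 26.

Both directions fail.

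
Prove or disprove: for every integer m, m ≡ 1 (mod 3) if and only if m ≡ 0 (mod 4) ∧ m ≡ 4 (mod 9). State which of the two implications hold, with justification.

[⇒] This fails: m = 1 gives 1 ≡ 1 (mod 3) but 1 ≡ 1 (mod 4), so the conjunction on the right does not hold.

[⇐] Conversely, if m ≡ 0 (mod 4) and m ≡ 4 (mod 9), then by the Chinese remainder theorem m ≡ 4 (mod 36). Since 4 ≡ 1 (mod 3) and 3 ∣ 36, we get m ≡ 1 (mod 3).

Only the reverse direction holds.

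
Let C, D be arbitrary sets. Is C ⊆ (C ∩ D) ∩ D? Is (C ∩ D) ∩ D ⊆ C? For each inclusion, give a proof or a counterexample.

(⊆) fails; (⊇) holds.

Reverse inclusion. Let x ∈ (C ∩ D) ∩ D. Then x ∈ C ∩ D, from which x ∈ C.

Forward inclusion. This inclusion fails. Take C = {1}, D = ∅; then 1 ∈ C but 1 ∉ (C ∩ D) ∩ D.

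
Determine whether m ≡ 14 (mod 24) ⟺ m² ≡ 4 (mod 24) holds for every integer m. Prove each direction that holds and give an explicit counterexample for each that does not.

(⇒) holds; (⇐) fails.

(←) This fails: take m = 2. Then 2² = 4 ≡ 4 (mod 24), yet 2 ≡ 2 (mod 24), not 14.

(→) Suppose m ≡ 14 (mod 24). Write m = 24j + 14. Then (24j + 14)² = 576j² + 672j + 196 = 24(24j² + 28j + 8) + 4, so m² ≡ 4 (mod 24).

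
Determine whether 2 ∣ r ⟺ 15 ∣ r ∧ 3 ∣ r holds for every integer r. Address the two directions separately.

Neither implication holds.

(⟹) This fails: take r = 2. Certainly 2 ∣ 2, but 15 ∤ 2.

(⟸) This fails: take r = 15. Both 15 ∣ 15 and 3 ∣ 15, yet 15 is not a multiple of 2 (since 15 = 7·2 + 1), so 2 ∤ 15.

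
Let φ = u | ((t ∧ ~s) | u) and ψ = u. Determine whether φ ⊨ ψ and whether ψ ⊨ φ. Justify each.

(→) This fails. Under t = T, u = F, s = F, the left side is true but the right side is false.

(←) Assume the antecedent. If t is true, the antecedent forces (t = T, u = T, s = F) or (t = T, u = T, s = T), and u | ((t ∧ ~s) | u) holds there. If t is false, the antecedent forces (t = F, u = T, s = F) or (t = F, u = T, s = T), and u | ((t ∧ ~s) | u) holds there. Either way u | ((t ∧ ~s) | u) holds.

Not equivalent: only (⇐) holds.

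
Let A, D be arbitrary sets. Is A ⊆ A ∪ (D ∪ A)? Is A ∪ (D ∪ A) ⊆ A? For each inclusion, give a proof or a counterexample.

(⊆) Let x ∈ A. Then either x ∈ A and x ∉ D; or x ∈ A ∩ D. In each case x ∈ A ∪ (D ∪ A), so A ⊆ A ∪ (D ∪ A).

(⊇) This inclusion fails. Take A = ∅, D = {1}; then 1 ∈ A ∪ (D ∪ A) but 1 ∉ A.

Only the forward inclusion holds.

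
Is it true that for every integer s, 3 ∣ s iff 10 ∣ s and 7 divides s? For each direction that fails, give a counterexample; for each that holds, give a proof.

(⟹) This fails: take s = 3. Certainly 3 ∣ 3, but 10 ∤ 3.

(⟸) This fails: take s = 70. Both 10 ∣ 70 and 7 ∣ 70, yet 70 is not a multiple of 3 (since 70 = 23·3 + 1), so 3 ∤ 70.

Neither direction holds.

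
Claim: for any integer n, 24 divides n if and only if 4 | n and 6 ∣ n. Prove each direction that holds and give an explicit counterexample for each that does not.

The forward direction holds; the converse fails.

Forward direction. If 24 ∣ n, write n = 24q. Since 24 = 6·4, n = 4·(6q), so 4 ∣ n; and since 24 = 4·6, n = 6·(4q), so 6 ∣ n.

Converse. This fails: take n = 12. Both 4 ∣ 12 and 6 ∣ 12, yet 12 is not a multiple of 24 (since 12 = 0·24 + 12), so 24 ∤ 12.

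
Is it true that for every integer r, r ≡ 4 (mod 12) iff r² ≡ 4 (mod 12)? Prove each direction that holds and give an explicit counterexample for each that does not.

[⇒] Suppose r ≡ 4 (mod 12). Write r = 12j + 4. Then (12j + 4)² = 144j² + 96j + 16 = 12(12j² + 8j + 1) + 4, so r² ≡ 4 (mod 12).

[⇐] This fails: take r = 2. Then 2² = 4 ≡ 4 (mod 12), yet 2 ≡ 2 (mod 12), not 4.

Not equivalent: only (⇒) holds.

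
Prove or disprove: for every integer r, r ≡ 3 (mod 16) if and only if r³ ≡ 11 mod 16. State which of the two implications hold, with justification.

(⟹) Suppose r ≡ 3 (mod 16). Write r = 16j + 3. Then (16j + 3)³ = 4096j³ + 2304j² + 432j + 27 = 16(256j³ + 144j² + 27j + 1) + 11, so r³ ≡ 11 (mod 16).

(⟸) Conversely, suppose r³ ≡ 11 (mod 16). The only residue r in {0, …, 15} with r³ ≡ 11 (mod 16) is r = 3, so r ≡ 3 (mod 16).

The biconditional holds.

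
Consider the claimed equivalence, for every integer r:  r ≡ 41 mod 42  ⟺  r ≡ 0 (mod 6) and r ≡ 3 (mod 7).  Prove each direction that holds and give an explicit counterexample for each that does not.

Neither direction holds.

(→) This fails: r = 41 gives 41 ≡ 41 (mod 42) but 41 ≡ 5 (mod 6), so the conjunction on the right does not hold.

(←) This fails: r = 24 satisfies both congruences on the right (24 ≡ 0 mod 6 and 24 ≡ 3 mod 7) yet 24 ≡ 24 (mod 42), not 41.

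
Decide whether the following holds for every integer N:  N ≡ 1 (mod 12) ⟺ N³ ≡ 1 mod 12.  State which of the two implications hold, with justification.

Both directions hold.

[⇒] Suppose N ≡ 1 (mod 12). Write N = 12j + 1. Then (12j + 1)³ = 1728j³ + 432j² + 36j + 1 = 12(144j³ + 36j² + 3j) + 1, so N³ ≡ 1 (mod 12).

[⇐] Conversely, suppose N³ ≡ 1 (mod 12). The only residue r in {0, …, 11} with r³ ≡ 1 (mod 12) is r = 1, so N ≡ 1 (mod 12).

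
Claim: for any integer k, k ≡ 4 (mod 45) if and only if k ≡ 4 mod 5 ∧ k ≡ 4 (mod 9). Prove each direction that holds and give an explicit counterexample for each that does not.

Equivalent; both directions hold.

Forward direction. Suppose k ≡ 4 (mod 45); write k = 45j + 4. Since 5 ∣ 45, reducing mod 5 gives k ≡ 4 (mod 5); since 9 ∣ 45, reducing mod 9 gives k ≡ 4 (mod 9).

Converse. If k ≡ 4 (mod 5) and k ≡ 4 (mod 9), then by the Chinese remainder theorem k ≡ 4 (mod 45). This is exactly k ≡ 4 (mod 45).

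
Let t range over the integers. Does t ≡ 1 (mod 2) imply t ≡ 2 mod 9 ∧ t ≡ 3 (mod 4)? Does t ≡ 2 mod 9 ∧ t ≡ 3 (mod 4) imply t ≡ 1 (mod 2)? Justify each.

Only the reverse direction holds.

(←) If t ≡ 2 (mod 9) and t ≡ 3 (mod 4), then by the Chinese remainder theorem t ≡ 11 (mod 36). Since 11 ≡ 1 (mod 2) and 2 ∣ 36, we get t ≡ 1 (mod 2).

(→) This fails: t = 1 gives 1 ≡ 1 (mod 2) but 1 ≡ 1 (mod 9), so the conjunction on the right does not hold.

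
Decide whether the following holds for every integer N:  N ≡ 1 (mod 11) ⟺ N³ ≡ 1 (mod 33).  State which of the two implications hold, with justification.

The forward direction fails; the converse holds.

[⇒] This fails: take N = 12. Then 12 ≡ 1 (mod 11), but 12³ = 1728 ≡ 12 (mod 33), not 1.

[⇐] Conversely, the residues r modulo 33 with r³ ≡ 1 (mod 33) are exactly {1}, and each is ≡ 1 (mod 11).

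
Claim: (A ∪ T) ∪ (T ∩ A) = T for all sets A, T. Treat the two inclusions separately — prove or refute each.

Only the reverse inclusion holds.

Forward inclusion. This inclusion fails. Take A = {1}, T = ∅; then 1 ∈ (A ∪ T) ∪ (T ∩ A) but 1 ∉ T.

Reverse inclusion. Let x ∈ T. Then either x ∈ T and x ∉ A; or x ∈ A ∩ T. In each case x ∈ (A ∪ T) ∪ (T ∩ A), so T ⊆ (A ∪ T) ∪ (T ∩ A).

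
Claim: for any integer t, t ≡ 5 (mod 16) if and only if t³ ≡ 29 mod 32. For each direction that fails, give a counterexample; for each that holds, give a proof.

Only the reverse direction holds.

(→) This fails: take t = 21. Then 21 ≡ 5 (mod 16), but 21³ = 9261 ≡ 13 (mod 32), not 29.

(←) Conversely, the residues r modulo 32 with r³ ≡ 29 (mod 32) are exactly {5}, and each is ≡ 5 (mod 16).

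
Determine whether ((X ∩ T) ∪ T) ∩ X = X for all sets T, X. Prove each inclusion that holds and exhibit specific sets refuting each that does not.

(⟹) Let x ∈ ((X ∩ T) ∪ T) ∩ X. Then x ∈ T ∩ X, from which x ∈ X.

(⟸) This inclusion fails. Take T = ∅, X = {1}; then 1 ∈ X but 1 ∉ ((X ∩ T) ∪ T) ∩ X.

The sets are not equal: only the forward inclusion holds.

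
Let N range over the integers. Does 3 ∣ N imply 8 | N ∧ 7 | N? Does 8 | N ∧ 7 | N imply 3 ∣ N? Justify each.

Forward direction. This fails: take N = 3. Certainly 3 ∣ 3, but 8 ∤ 3.

Converse. This fails: take N = 56. Both 8 ∣ 56 and 7 ∣ 56, yet 56 is not a multiple of 3 (since 56 = 18·3 + 2), so 3 ∤ 56.

Both directions fail.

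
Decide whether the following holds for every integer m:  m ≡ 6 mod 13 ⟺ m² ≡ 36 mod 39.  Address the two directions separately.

Neither implication holds.

(→) This fails: take m = 19. Then 19 ≡ 6 (mod 13), but 19² = 361 ≡ 10 (mod 39), not 36.

(←) This fails: take m = 33. Then 33² = 1089 ≡ 36 (mod 39), yet 33 ≡ 7 (mod 13), not 6.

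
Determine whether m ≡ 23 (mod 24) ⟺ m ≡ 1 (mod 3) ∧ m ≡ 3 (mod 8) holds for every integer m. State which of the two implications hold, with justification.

[⇒] This fails: m = 23 gives 23 ≡ 23 (mod 24) but 23 ≡ 2 (mod 3), so the conjunction on the right does not hold.

[⇐] This fails: m = 19 satisfies both congruences on the right (19 ≡ 1 mod 3 and 19 ≡ 3 mod 8) yet 19 ≡ 19 (mod 24), not 23.

Neither direction holds.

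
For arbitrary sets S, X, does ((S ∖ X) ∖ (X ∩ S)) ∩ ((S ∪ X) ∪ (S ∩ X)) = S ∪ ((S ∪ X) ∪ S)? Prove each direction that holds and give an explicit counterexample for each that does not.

(⊆) Let x ∈ ((S ∖ X) ∖ (X ∩ S)) ∩ ((S ∪ X) ∪ (S ∩ X)). Then x ∈ S and x ∉ X, from which x ∈ S ∪ ((S ∪ X) ∪ S).

(⊇) This inclusion fails. Take S = ∅, X = {1}; then 1 ∈ S ∪ ((S ∪ X) ∪ S) but 1 ∉ ((S ∖ X) ∖ (X ∩ S)) ∩ ((S ∪ X) ∪ (S ∩ X)).

Only the forward inclusion holds.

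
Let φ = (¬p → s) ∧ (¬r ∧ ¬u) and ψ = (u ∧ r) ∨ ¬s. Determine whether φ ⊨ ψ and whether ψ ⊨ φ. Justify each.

(⟹) This fails. Under s = T, u = F, p = F, r = F, the left side is true but the right side is false.

(⟸) This fails. Under s = F, u = F, p = F, r = F, the left side is false but the right side is true.

Neither direction holds.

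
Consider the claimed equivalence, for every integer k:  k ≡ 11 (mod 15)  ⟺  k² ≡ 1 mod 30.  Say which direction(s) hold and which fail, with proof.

Neither implication holds.

(⇒) This fails: take k = 26. Then 26 ≡ 11 (mod 15), but 26² = 676 ≡ 16 (mod 30), not 1.

(⇐) This fails: take k = 1. Then 1² = 1 ≡ 1 (mod 30), yet 1 ≡ 1 (mod 15), not 11.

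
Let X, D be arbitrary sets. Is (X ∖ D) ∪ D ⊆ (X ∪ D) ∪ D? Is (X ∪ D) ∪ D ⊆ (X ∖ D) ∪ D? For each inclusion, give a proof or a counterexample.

Both inclusions hold; the sets are equal.

Forward inclusion. Let x ∈ (X ∖ D) ∪ D. Then either x ∈ X and x ∉ D; or x ∈ D and x ∉ X; or x ∈ X ∩ D. In each case x ∈ (X ∪ D) ∪ D, so (X ∖ D) ∪ D ⊆ (X ∪ D) ∪ D.

Reverse inclusion. Let x ∈ (X ∪ D) ∪ D. Then either x ∈ X and x ∉ D; or x ∈ D and x ∉ X; or x ∈ X ∩ D. In each case x ∈ (X ∖ D) ∪ D, so (X ∪ D) ∪ D ⊆ (X ∖ D) ∪ D.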